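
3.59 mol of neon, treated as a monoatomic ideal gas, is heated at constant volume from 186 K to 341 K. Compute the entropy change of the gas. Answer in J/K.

At constant volume, ΔS = nC_V ln(T₂/T₁) with C_V = 3R/2 = 12.47 J mol⁻¹ K⁻¹.
ΔS = 3.59 × 12.47 × ln(341/186) = 27.1 J/K.

ΔS = 27.1 J/K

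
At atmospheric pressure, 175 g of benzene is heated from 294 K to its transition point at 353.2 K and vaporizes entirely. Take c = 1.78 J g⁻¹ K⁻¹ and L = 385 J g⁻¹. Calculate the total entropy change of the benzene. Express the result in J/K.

ΔS = 248 J/K

Warming step: ΔS₁ = m c ln(T_tr/T_i) = 175 × 1.78 × ln(353.2/294) = 57.15 J/K.
Phase change: ΔS₂ = +mL/T_tr = 175 × 385 / 353.2 = 190.8 J/K.
ΔS_total = (57.15) + (190.8) = 248 J/K.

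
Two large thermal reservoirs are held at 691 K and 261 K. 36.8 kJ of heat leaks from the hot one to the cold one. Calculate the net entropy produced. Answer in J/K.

ΔS_total = 87.7 J/K

ΔS_hot = −Q/T_H = −36800/691 = -53.26 J/K and ΔS_cold = +Q/T_C = 36800/261 = 141 J/K.
ΔS_total = -53.26 + 141 = 87.7 J/K, positive as the second law requires.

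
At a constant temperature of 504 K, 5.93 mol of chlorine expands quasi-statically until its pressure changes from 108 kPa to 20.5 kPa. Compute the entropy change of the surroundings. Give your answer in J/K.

For an isothermal ideal gas ΔS_gas = nR ln(P₁/P₂) = 5.93 × 8.314 × ln(108/20.5) = 81.9 J/K.
The process is reversible, so ΔS_surr = −ΔS_gas = -81.9 J/K and ΔS_universe = 0.

ΔS_surr = -81.9 J/K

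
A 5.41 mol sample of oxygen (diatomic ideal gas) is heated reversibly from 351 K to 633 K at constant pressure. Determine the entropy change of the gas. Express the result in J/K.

ΔS = 92.8 J/K

At constant pressure, ΔS = nC_p ln(T₂/T₁) with C_p = 7R/2 = 29.1 J mol⁻¹ K⁻¹.
ΔS = 5.41 × 29.1 × ln(633/351) = 92.8 J/K.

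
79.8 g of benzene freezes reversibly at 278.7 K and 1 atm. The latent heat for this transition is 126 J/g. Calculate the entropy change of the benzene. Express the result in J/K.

Heat released by the substance: Q = −mL = −79.8 × 126 = −10054.8 J.
At constant T, ΔS = Q_rev/T = −10054.8 / 278.7 = -36.1 J/K.

ΔS = -36.1 J/K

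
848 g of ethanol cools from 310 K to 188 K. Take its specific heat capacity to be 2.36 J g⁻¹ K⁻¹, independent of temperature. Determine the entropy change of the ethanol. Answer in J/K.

ΔS = -1000 J/K

ΔS = ∫dQ_rev/T = m c ln(T₂/T₁) = 848 × 2.36 × ln(188/310) = -1000 J/K.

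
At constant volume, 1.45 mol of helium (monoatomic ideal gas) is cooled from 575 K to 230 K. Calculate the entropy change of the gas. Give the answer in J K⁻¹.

ΔS = -16.6 J/K

At constant volume, ΔS = nC_V ln(T₂/T₁) with C_V = 3R/2 = 12.47 J mol⁻¹ K⁻¹.
ΔS = 1.45 × 12.47 × ln(230/575) = -16.6 J/K.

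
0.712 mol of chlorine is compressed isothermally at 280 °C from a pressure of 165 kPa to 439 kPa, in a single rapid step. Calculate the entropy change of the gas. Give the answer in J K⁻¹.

Entropy is a state function, so ΔS_gas depends only on the end states.
For an isothermal ideal gas ΔS_gas = nR ln(P₁/P₂) = 0.712 × 8.314 × ln(165/439) = -5.79 J/K.

ΔS_gas = -5.79 J/K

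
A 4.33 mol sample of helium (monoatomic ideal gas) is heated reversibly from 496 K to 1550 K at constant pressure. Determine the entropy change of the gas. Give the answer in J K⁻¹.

ΔS = 103 J/K

At constant pressure, ΔS = nC_p ln(T₂/T₁) with C_p = 5R/2 = 20.79 J mol⁻¹ K⁻¹.
ΔS = 4.33 × 20.79 × ln(1550/496) = 103 J/K.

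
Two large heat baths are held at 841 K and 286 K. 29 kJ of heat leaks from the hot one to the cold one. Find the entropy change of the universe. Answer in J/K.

ΔS_total = 66.9 J/K

ΔS_hot = −Q/T_H = −29000/841 = -34.48 J/K and ΔS_cold = +Q/T_C = 29000/286 = 101.4 J/K.
ΔS_total = -34.48 + 101.4 = 66.9 J/K, positive as the second law requires.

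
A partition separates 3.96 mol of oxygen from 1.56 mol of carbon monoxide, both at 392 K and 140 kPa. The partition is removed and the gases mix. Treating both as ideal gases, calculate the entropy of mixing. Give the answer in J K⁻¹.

ΔS_mix = 27.3 J/K

Mole fractions: x_A = 3.96/5.52 = 0.717, x_B = 0.283.
ΔS_mix = −R(n_A ln x_A + n_B ln x_B) = −8.314 × (3.96 ln 0.717 + 1.56 ln 0.283) = 27.3 J/K.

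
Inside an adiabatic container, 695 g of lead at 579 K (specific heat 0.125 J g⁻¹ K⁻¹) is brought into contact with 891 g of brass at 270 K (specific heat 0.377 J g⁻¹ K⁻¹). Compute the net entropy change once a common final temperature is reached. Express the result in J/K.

Energy balance: T_f = (m₁c₁T₁ + m₂c₂T₂)/(m₁c₁ + m₂c₂) = 333.49 K.
ΔS₁ = m₁c₁ ln(T_f/T₁) = 86.875 × ln(333.49/579) = -47.93 J/K.
ΔS₂ = m₂c₂ ln(T_f/T₂) = 335.907 × ln(333.49/270) = 70.95 J/K.
ΔS_total = -47.93 + 70.95 = 23 J/K.

ΔS_total = 23 J/K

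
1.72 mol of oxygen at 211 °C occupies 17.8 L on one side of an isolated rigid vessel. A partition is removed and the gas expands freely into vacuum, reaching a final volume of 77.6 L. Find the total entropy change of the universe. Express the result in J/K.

No heat is exchanged and no work is done, so the ideal-gas temperature stays constant.
Entropy is a state function; using a reversible isothermal path, ΔS_gas = nR ln(V₂/V₁) = 1.72 × 8.314 × ln(77.6/17.8) = 21.1 J/K.
The insulated surroundings exchange no heat, so ΔS_surr = 0 and ΔS_universe = ΔS_gas.

ΔS_universe = 21.1 J/K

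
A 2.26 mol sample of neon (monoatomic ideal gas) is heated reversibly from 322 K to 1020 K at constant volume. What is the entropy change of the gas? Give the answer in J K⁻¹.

ΔS = 32.5 J/K

At constant volume, ΔS = nC_V ln(T₂/T₁) with C_V = 3R/2 = 12.47 J mol⁻¹ K⁻¹.
ΔS = 2.26 × 12.47 × ln(1020/322) = 32.5 J/K.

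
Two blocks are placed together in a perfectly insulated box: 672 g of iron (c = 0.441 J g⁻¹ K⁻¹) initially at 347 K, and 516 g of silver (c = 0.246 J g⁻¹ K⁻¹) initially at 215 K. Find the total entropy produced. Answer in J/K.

ΔS_total = 9.49 J/K

Energy balance: T_f = (m₁c₁T₁ + m₂c₂T₂)/(m₁c₁ + m₂c₂) = 307.42 K.
ΔS₁ = m₁c₁ ln(T_f/T₁) = 296.352 × ln(307.42/347) = -35.9 J/K.
ΔS₂ = m₂c₂ ln(T_f/T₂) = 126.936 × ln(307.42/215) = 45.39 J/K.
ΔS_total = -35.9 + 45.39 = 9.49 J/K.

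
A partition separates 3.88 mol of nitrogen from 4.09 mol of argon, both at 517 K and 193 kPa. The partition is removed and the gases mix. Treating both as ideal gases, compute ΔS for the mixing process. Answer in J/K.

Mole fractions: x_A = 3.88/7.97 = 0.487, x_B = 0.513.
ΔS_mix = −R(n_A ln x_A + n_B ln x_B) = −8.314 × (3.88 ln 0.487 + 4.09 ln 0.513) = 45.9 J/K.

ΔS_mix = 45.9 J/K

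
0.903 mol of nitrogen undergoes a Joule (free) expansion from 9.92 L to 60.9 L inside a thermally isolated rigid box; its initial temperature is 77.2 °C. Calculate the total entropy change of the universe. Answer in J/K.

ΔS_universe = 13.6 J/K

No heat is exchanged and no work is done, so the ideal-gas temperature stays constant.
Entropy is a state function; using a reversible isothermal path, ΔS_gas = nR ln(V₂/V₁) = 0.903 × 8.314 × ln(60.9/9.92) = 13.6 J/K.
The insulated surroundings exchange no heat, so ΔS_surr = 0 and ΔS_universe = ΔS_gas.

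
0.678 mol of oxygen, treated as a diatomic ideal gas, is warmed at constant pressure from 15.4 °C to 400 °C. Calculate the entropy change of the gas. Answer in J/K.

ΔS = 16.7 J/K

In kelvin: T₁ = 288.55 K, T₂ = 673.15 K. At constant pressure, ΔS = nC_p ln(T₂/T₁) with C_p = 7R/2 = 29.1 J mol⁻¹ K⁻¹.
ΔS = 0.678 × 29.1 × ln(673.15/288.55) = 16.7 J/K.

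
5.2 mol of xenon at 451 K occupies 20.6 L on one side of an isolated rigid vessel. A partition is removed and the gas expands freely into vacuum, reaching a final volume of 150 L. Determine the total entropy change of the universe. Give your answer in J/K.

No heat is exchanged and no work is done, so the ideal-gas temperature stays constant.
Entropy is a state function; using a reversible isothermal path, ΔS_gas = nR ln(V₂/V₁) = 5.2 × 8.314 × ln(150/20.6) = 85.8 J/K.
The insulated surroundings exchange no heat, so ΔS_surr = 0 and ΔS_universe = ΔS_gas.

ΔS_universe = 85.8 J/K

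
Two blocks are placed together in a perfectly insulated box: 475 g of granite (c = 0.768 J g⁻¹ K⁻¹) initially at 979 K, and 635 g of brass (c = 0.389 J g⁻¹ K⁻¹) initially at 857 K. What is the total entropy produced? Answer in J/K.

Energy balance: T_f = (m₁c₁T₁ + m₂c₂T₂)/(m₁c₁ + m₂c₂) = 929.74 K.
ΔS₁ = m₁c₁ ln(T_f/T₁) = 364.8 × ln(929.74/979) = -18.83 J/K.
ΔS₂ = m₂c₂ ln(T_f/T₂) = 247.015 × ln(929.74/857) = 20.12 J/K.
ΔS_total = -18.83 + 20.12 = 1.29 J/K.

ΔS_total = 1.29 J/K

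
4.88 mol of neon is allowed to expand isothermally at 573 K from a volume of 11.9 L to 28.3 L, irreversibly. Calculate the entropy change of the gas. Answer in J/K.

Entropy is a state function, so ΔS_gas depends only on the end states.
For an isothermal ideal gas ΔS_gas = nR ln(V₂/V₁) = 4.88 × 8.314 × ln(28.3/11.9) = 35.1 J/K.

ΔS_gas = 35.1 J/K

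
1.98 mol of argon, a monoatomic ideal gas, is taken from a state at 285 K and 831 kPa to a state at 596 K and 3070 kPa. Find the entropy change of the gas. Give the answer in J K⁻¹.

ΔS = 8.85 J/K

ΔS = nC_p ln(T₂/T₁) − nR ln(P₂/P₁), with C_p = 5R/2 = 20.79 J mol⁻¹ K⁻¹ for a monoatomic ideal gas.
ΔS = 1.98 × [20.79 × ln(596/285) − 8.314 × ln(3070/831)] = 8.85 J/K.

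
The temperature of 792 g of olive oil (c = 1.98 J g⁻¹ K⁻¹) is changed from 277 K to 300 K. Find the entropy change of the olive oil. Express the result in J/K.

ΔS = 125 J/K

ΔS = ∫dQ_rev/T = m c ln(T₂/T₁) = 792 × 1.98 × ln(300/277) = 125 J/K.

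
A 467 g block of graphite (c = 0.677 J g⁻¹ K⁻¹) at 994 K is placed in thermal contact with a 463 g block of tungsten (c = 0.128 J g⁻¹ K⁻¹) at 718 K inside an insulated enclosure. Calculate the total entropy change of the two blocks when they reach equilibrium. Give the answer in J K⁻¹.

Energy balance: T_f = (m₁c₁T₁ + m₂c₂T₂)/(m₁c₁ + m₂c₂) = 950.43 K.
ΔS₁ = m₁c₁ ln(T_f/T₁) = 316.159 × ln(950.43/994) = -14.17 J/K.
ΔS₂ = m₂c₂ ln(T_f/T₂) = 59.264 × ln(950.43/718) = 16.62 J/K.
ΔS_total = -14.17 + 16.62 = 2.45 J/K.

ΔS_total = 2.45 J/K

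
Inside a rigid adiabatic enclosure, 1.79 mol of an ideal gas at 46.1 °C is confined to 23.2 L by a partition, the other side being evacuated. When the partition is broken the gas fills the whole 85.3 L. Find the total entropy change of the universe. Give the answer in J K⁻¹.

ΔS_universe = 19.4 J/K

For an ideal gas in free expansion Q = 0 and W = 0, so T is unchanged.
Entropy is a state function; using a reversible isothermal path, ΔS_gas = nR ln(V₂/V₁) = 1.79 × 8.314 × ln(85.3/23.2) = 19.4 J/K.
The insulated surroundings exchange no heat, so ΔS_surr = 0 and ΔS_universe = ΔS_gas.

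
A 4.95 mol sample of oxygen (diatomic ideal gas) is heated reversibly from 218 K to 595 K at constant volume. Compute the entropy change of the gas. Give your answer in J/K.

At constant volume, ΔS = nC_V ln(T₂/T₁) with C_V = 5R/2 = 20.79 J mol⁻¹ K⁻¹.
ΔS = 4.95 × 20.79 × ln(595/218) = 103 J/K.

ΔS = 103 J/K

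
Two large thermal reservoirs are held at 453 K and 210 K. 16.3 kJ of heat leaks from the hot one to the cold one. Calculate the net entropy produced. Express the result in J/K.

ΔS_hot = −Q/T_H = −16300/453 = -35.98 J/K and ΔS_cold = +Q/T_C = 16300/210 = 77.62 J/K.
ΔS_total = -35.98 + 77.62 = 41.6 J/K, positive as the second law requires.

ΔS_total = 41.6 J/K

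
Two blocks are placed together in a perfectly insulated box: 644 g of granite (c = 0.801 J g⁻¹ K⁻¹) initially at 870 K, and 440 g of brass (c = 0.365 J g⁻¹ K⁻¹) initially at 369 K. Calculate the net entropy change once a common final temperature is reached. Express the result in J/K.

ΔS_total = 38.3 J/K

Energy balance: T_f = (m₁c₁T₁ + m₂c₂T₂)/(m₁c₁ + m₂c₂) = 751.05 K.
ΔS₁ = m₁c₁ ln(T_f/T₁) = 515.844 × ln(751.05/870) = -75.84 J/K.
ΔS₂ = m₂c₂ ln(T_f/T₂) = 160.6 × ln(751.05/369) = 114.1 J/K.
ΔS_total = -75.84 + 114.1 = 38.3 J/K.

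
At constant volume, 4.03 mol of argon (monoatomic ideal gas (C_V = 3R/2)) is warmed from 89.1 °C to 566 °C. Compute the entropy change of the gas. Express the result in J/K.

In kelvin: T₁ = 362.25 K, T₂ = 839.15 K. At constant volume, ΔS = nC_V ln(T₂/T₁) with C_V = 3R/2 = 12.47 J mol⁻¹ K⁻¹.
ΔS = 4.03 × 12.47 × ln(839.15/362.25) = 42.2 J/K.

ΔS = 42.2 J/K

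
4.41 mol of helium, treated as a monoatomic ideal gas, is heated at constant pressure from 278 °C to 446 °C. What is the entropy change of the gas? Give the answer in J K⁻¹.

ΔS = 24.4 J/K

In kelvin: T₁ = 551.15 K, T₂ = 719.15 K. At constant pressure, ΔS = nC_p ln(T₂/T₁) with C_p = 5R/2 = 20.79 J mol⁻¹ K⁻¹.
ΔS = 4.41 × 20.79 × ln(719.15/551.15) = 24.4 J/K.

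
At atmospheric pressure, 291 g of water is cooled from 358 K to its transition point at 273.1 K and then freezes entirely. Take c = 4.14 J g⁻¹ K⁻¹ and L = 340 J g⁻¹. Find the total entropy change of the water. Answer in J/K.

ΔS = -688 J/K

Cooling step: ΔS₁ = m c ln(T_tr/T_i) = 291 × 4.14 × ln(273.1/358) = -326.1 J/K.
Phase change: ΔS₂ = −mL/T_tr = −291 × 340 / 273.1 = -362.3 J/K.
ΔS_total = (-326.1) + (-362.3) = -688 J/K.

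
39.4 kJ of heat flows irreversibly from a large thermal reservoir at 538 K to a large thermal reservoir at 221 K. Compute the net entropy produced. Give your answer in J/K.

ΔS_hot = −Q/T_H = −39400/538 = -73.23 J/K and ΔS_cold = +Q/T_C = 39400/221 = 178.3 J/K.
ΔS_total = -73.23 + 178.3 = 105 J/K, positive as the second law requires.

ΔS_total = 105 J/K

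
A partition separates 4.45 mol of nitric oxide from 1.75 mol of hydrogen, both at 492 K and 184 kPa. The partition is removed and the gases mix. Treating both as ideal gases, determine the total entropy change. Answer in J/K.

ΔS_mix = 30.7 J/K

Mole fractions: x_A = 4.45/6.2 = 0.718, x_B = 0.282.
ΔS_mix = −R(n_A ln x_A + n_B ln x_B) = −8.314 × (4.45 ln 0.718 + 1.75 ln 0.282) = 30.7 J/K.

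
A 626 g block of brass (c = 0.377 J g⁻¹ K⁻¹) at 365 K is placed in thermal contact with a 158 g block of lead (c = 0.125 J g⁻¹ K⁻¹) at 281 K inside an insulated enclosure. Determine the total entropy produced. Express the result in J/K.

ΔS_total = 0.579 J/K

Energy balance: T_f = (m₁c₁T₁ + m₂c₂T₂)/(m₁c₁ + m₂c₂) = 358.51 K.
ΔS₁ = m₁c₁ ln(T_f/T₁) = 236.002 × ln(358.51/365) = -4.232 J/K.
ΔS₂ = m₂c₂ ln(T_f/T₂) = 19.75 × ln(358.51/281) = 4.811 J/K.
ΔS_total = -4.232 + 4.811 = 0.579 J/K.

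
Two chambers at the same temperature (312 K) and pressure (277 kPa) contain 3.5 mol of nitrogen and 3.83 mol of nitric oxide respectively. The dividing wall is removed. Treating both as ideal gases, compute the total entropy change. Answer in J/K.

Mole fractions: x_A = 3.5/7.33 = 0.477, x_B = 0.523.
ΔS_mix = −R(n_A ln x_A + n_B ln x_B) = −8.314 × (3.5 ln 0.477 + 3.83 ln 0.523) = 42.2 J/K.

ΔS_mix = 42.2 J/K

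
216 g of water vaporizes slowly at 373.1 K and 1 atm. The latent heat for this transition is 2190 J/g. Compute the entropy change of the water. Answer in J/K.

Heat absorbed by the substance: Q = mL = 216 × 2190 = 473040 J.
At constant T, ΔS = Q_rev/T = 473040 / 373.1 = 1270 J/K.

ΔS = 1270 J/K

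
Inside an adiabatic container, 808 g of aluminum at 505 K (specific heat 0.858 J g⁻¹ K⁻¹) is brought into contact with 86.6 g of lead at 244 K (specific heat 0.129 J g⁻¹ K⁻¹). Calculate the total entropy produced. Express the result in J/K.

Energy balance: T_f = (m₁c₁T₁ + m₂c₂T₂)/(m₁c₁ + m₂c₂) = 500.86 K.
ΔS₁ = m₁c₁ ln(T_f/T₁) = 693.264 × ln(500.86/505) = -5.706 J/K.
ΔS₂ = m₂c₂ ln(T_f/T₂) = 11.1714 × ln(500.86/244) = 8.034 J/K.
ΔS_total = -5.706 + 8.034 = 2.33 J/K.

ΔS_total = 2.33 J/K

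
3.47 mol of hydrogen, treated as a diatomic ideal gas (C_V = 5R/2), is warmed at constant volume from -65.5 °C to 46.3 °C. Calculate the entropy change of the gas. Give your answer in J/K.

In kelvin: T₁ = 207.65 K, T₂ = 319.45 K. At constant volume, ΔS = nC_V ln(T₂/T₁) with C_V = 5R/2 = 20.79 J mol⁻¹ K⁻¹.
ΔS = 3.47 × 20.79 × ln(319.45/207.65) = 31.1 J/K.

ΔS = 31.1 J/K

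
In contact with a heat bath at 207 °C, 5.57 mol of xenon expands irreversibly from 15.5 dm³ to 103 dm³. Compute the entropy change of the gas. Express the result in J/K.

Entropy is a state function, so ΔS_gas depends only on the end states.
For an isothermal ideal gas ΔS_gas = nR ln(V₂/V₁) = 5.57 × 8.314 × ln(103/15.5) = 87.7 J/K.

ΔS_gas = 87.7 J/K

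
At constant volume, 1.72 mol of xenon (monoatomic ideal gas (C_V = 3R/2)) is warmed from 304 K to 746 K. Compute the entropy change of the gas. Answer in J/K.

ΔS = 19.3 J/K

At constant volume, ΔS = nC_V ln(T₂/T₁) with C_V = 3R/2 = 12.47 J mol⁻¹ K⁻¹.
ΔS = 1.72 × 12.47 × ln(746/304) = 19.3 J/K.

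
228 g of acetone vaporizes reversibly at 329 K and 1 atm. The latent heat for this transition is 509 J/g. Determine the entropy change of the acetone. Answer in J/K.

Heat absorbed by the substance: Q = mL = 228 × 509 = 116052 J.
At constant T, ΔS = Q_rev/T = 116052 / 329 = 353 J/K.

ΔS = 353 J/K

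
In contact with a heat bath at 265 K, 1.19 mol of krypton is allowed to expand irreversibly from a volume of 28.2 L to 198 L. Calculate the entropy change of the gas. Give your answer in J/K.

ΔS_gas = 19.3 J/K

Entropy is a state function, so ΔS_gas depends only on the end states.
For an isothermal ideal gas ΔS_gas = nR ln(V₂/V₁) = 1.19 × 8.314 × ln(198/28.2) = 19.3 J/K.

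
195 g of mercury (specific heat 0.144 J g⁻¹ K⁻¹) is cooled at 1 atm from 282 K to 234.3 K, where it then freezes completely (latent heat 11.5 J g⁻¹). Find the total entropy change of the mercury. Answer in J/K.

Cooling step: ΔS₁ = m c ln(T_tr/T_i) = 195 × 0.144 × ln(234.3/282) = -5.203 J/K.
Phase change: ΔS₂ = −mL/T_tr = −195 × 11.5 / 234.3 = -9.571 J/K.
ΔS_total = (-5.203) + (-9.571) = -14.8 J/K.

ΔS = -14.8 J/K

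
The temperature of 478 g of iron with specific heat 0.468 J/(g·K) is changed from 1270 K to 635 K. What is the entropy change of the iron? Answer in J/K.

ΔS = -155 J/K

ΔS = ∫dQ_rev/T = m c ln(T₂/T₁) = 478 × 0.468 × ln(635/1270) = -155 J/K.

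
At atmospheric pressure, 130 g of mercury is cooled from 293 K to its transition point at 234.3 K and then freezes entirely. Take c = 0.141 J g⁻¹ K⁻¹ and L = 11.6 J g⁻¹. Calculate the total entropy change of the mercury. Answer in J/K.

Cooling step: ΔS₁ = m c ln(T_tr/T_i) = 130 × 0.141 × ln(234.3/293) = -4.098 J/K.
Phase change: ΔS₂ = −mL/T_tr = −130 × 11.6 / 234.3 = -6.436 J/K.
ΔS_total = (-4.098) + (-6.436) = -10.5 J/K.

ΔS = -10.5 J/K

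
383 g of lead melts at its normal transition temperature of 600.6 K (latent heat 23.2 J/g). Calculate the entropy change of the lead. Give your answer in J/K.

ΔS = 14.8 J/K

Heat absorbed by the substance: Q = mL = 383 × 23.2 = 8885.6 J.
At constant T, ΔS = Q_rev/T = 8885.6 / 600.6 = 14.8 J/K.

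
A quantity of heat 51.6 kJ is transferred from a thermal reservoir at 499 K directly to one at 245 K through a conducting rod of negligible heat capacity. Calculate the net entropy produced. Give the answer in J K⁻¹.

ΔS_total = 107 J/K

ΔS_hot = −Q/T_H = −51600/499 = -103.4 J/K and ΔS_cold = +Q/T_C = 51600/245 = 210.6 J/K.
ΔS_total = -103.4 + 210.6 = 107 J/K, positive as the second law requires.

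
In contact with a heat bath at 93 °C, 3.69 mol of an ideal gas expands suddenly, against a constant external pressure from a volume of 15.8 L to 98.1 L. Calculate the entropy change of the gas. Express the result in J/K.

ΔS_gas = 56 J/K

Entropy is a state function, so ΔS_gas depends only on the end states.
For an isothermal ideal gas ΔS_gas = nR ln(V₂/V₁) = 3.69 × 8.314 × ln(98.1/15.8) = 56 J/K.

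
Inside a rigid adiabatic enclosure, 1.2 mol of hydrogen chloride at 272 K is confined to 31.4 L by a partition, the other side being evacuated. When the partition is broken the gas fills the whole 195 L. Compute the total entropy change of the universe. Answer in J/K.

ΔS_universe = 18.2 J/K

For an ideal gas in free expansion Q = 0 and W = 0, so T is unchanged.
Entropy is a state function; using a reversible isothermal path, ΔS_gas = nR ln(V₂/V₁) = 1.2 × 8.314 × ln(195/31.4) = 18.2 J/K.
The insulated surroundings exchange no heat, so ΔS_surr = 0 and ΔS_universe = ΔS_gas.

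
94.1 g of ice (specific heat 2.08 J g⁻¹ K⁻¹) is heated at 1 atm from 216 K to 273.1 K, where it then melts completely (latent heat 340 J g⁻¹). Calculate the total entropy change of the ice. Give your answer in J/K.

Warming step: ΔS₁ = m c ln(T_tr/T_i) = 94.1 × 2.08 × ln(273.1/216) = 45.91 J/K.
Phase change: ΔS₂ = +mL/T_tr = 94.1 × 340 / 273.1 = 117.2 J/K.
ΔS_total = (45.91) + (117.2) = 163 J/K.

ΔS = 163 J/K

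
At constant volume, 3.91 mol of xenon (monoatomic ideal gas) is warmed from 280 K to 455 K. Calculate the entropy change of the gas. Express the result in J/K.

ΔS = 23.7 J/K

At constant volume, ΔS = nC_V ln(T₂/T₁) with C_V = 3R/2 = 12.47 J mol⁻¹ K⁻¹.
ΔS = 3.91 × 12.47 × ln(455/280) = 23.7 J/K.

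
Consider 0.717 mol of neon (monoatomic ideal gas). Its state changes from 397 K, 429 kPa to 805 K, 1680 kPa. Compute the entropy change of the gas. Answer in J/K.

ΔS = 2.4 J/K

ΔS = nC_p ln(T₂/T₁) − nR ln(P₂/P₁), with C_p = 5R/2 = 20.79 J mol⁻¹ K⁻¹ for a monoatomic ideal gas.
ΔS = 0.717 × [20.79 × ln(805/397) − 8.314 × ln(1680/429)] = 2.4 J/K.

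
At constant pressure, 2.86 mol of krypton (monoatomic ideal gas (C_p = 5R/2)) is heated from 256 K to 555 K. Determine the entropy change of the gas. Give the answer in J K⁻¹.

At constant pressure, ΔS = nC_p ln(T₂/T₁) with C_p = 5R/2 = 20.79 J mol⁻¹ K⁻¹.
ΔS = 2.86 × 20.79 × ln(555/256) = 46 J/K.

ΔS = 46 J/K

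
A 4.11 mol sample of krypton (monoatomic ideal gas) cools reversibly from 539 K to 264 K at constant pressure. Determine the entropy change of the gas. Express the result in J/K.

ΔS = -61 J/K

At constant pressure, ΔS = nC_p ln(T₂/T₁) with C_p = 5R/2 = 20.79 J mol⁻¹ K⁻¹.
ΔS = 4.11 × 20.79 × ln(264/539) = -61 J/K.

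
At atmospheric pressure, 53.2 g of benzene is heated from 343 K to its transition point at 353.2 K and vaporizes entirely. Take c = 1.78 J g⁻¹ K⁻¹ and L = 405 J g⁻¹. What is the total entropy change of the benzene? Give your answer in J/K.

Warming step: ΔS₁ = m c ln(T_tr/T_i) = 53.2 × 1.78 × ln(353.2/343) = 2.775 J/K.
Phase change: ΔS₂ = +mL/T_tr = 53.2 × 405 / 353.2 = 61 J/K.
ΔS_total = (2.775) + (61) = 63.8 J/K.

ΔS = 63.8 J/K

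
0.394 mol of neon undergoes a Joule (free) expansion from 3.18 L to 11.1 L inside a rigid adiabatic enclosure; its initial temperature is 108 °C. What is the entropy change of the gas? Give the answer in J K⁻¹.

No heat is exchanged and no work is done, so the ideal-gas temperature stays constant.
Entropy is a state function; using a reversible isothermal path, ΔS_gas = nR ln(V₂/V₁) = 0.394 × 8.314 × ln(11.1/3.18) = 4.09 J/K.

ΔS_gas = 4.09 J/K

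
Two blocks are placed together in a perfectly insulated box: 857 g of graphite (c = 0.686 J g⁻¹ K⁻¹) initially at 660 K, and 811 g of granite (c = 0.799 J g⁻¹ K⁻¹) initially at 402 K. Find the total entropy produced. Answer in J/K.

Energy balance: T_f = (m₁c₁T₁ + m₂c₂T₂)/(m₁c₁ + m₂c₂) = 524.73 K.
ΔS₁ = m₁c₁ ln(T_f/T₁) = 587.902 × ln(524.73/660) = -134.8 J/K.
ΔS₂ = m₂c₂ ln(T_f/T₂) = 647.989 × ln(524.73/402) = 172.6 J/K.
ΔS_total = -134.8 + 172.6 = 37.8 J/K.

ΔS_total = 37.8 J/K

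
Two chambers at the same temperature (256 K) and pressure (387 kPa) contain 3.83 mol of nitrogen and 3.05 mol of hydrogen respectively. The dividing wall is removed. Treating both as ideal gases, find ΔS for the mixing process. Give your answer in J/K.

ΔS_mix = 39.3 J/K

Mole fractions: x_A = 3.83/6.88 = 0.557, x_B = 0.443.
ΔS_mix = −R(n_A ln x_A + n_B ln x_B) = −8.314 × (3.83 ln 0.557 + 3.05 ln 0.443) = 39.3 J/K.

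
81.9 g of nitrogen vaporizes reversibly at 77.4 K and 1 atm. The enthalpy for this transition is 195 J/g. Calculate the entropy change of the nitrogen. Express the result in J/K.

Heat absorbed by the substance: Q = mL = 81.9 × 195 = 15970.5 J.
At constant T, ΔS = Q_rev/T = 15970.5 / 77.4 = 206 J/K.

ΔS = 206 J/K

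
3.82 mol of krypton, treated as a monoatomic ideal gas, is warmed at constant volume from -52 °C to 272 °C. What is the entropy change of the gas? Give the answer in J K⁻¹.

In kelvin: T₁ = 221.15 K, T₂ = 545.15 K. At constant volume, ΔS = nC_V ln(T₂/T₁) with C_V = 3R/2 = 12.47 J mol⁻¹ K⁻¹.
ΔS = 3.82 × 12.47 × ln(545.15/221.15) = 43 J/K.

ΔS = 43 J/K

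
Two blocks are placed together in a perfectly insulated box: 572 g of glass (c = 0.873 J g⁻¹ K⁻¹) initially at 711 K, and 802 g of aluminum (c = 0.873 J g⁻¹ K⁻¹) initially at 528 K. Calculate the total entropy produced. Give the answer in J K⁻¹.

ΔS_total = 13.1 J/K

Energy balance: T_f = (m₁c₁T₁ + m₂c₂T₂)/(m₁c₁ + m₂c₂) = 604.18 K.
ΔS₁ = m₁c₁ ln(T_f/T₁) = 499.356 × ln(604.18/711) = -81.29 J/K.
ΔS₂ = m₂c₂ ln(T_f/T₂) = 700.146 × ln(604.18/528) = 94.37 J/K.
ΔS_total = -81.29 + 94.37 = 13.1 J/K.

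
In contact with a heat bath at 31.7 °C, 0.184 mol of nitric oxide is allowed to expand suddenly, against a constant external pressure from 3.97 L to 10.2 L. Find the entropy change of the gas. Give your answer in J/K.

Entropy is a state function, so ΔS_gas depends only on the end states.
For an isothermal ideal gas ΔS_gas = nR ln(V₂/V₁) = 0.184 × 8.314 × ln(10.2/3.97) = 1.44 J/K.

ΔS_gas = 1.44 J/K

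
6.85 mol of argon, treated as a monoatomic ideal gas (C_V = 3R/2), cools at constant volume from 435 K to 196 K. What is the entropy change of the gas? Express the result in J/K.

ΔS = -68.1 J/K

At constant volume, ΔS = nC_V ln(T₂/T₁) with C_V = 3R/2 = 12.47 J mol⁻¹ K⁻¹.
ΔS = 6.85 × 12.47 × ln(196/435) = -68.1 J/K.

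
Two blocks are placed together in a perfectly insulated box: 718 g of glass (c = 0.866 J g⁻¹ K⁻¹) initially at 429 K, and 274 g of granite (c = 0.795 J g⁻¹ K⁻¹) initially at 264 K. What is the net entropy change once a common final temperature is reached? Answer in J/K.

Energy balance: T_f = (m₁c₁T₁ + m₂c₂T₂)/(m₁c₁ + m₂c₂) = 386.19 K.
ΔS₁ = m₁c₁ ln(T_f/T₁) = 621.788 × ln(386.19/429) = -65.36 J/K.
ΔS₂ = m₂c₂ ln(T_f/T₂) = 217.83 × ln(386.19/264) = 82.86 J/K.
ΔS_total = -65.36 + 82.86 = 17.5 J/K.

ΔS_total = 17.5 J/K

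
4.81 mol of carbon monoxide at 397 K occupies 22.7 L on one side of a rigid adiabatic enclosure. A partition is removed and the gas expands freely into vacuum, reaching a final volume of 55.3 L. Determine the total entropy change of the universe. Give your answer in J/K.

For an ideal gas in free expansion Q = 0 and W = 0, so T is unchanged.
Entropy is a state function; using a reversible isothermal path, ΔS_gas = nR ln(V₂/V₁) = 4.81 × 8.314 × ln(55.3/22.7) = 35.6 J/K.
The insulated surroundings exchange no heat, so ΔS_surr = 0 and ΔS_universe = ΔS_gas.

ΔS_universe = 35.6 J/K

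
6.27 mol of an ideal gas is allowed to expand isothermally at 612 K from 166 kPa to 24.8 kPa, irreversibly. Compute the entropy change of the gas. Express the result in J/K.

ΔS_gas = 99.1 J/K

Entropy is a state function, so ΔS_gas depends only on the end states.
For an isothermal ideal gas ΔS_gas = nR ln(P₁/P₂) = 6.27 × 8.314 × ln(166/24.8) = 99.1 J/K.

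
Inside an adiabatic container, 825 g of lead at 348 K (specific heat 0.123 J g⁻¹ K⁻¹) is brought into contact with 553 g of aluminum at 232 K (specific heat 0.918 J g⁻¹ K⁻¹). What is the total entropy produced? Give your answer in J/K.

Energy balance: T_f = (m₁c₁T₁ + m₂c₂T₂)/(m₁c₁ + m₂c₂) = 251.32 K.
ΔS₁ = m₁c₁ ln(T_f/T₁) = 101.475 × ln(251.32/348) = -33.03 J/K.
ΔS₂ = m₂c₂ ln(T_f/T₂) = 507.654 × ln(251.32/232) = 40.62 J/K.
ΔS_total = -33.03 + 40.62 = 7.59 J/K.

ΔS_total = 7.59 J/K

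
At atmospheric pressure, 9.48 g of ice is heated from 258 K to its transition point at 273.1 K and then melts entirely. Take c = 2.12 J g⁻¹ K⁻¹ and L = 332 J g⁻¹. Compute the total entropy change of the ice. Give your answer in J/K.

Warming step: ΔS₁ = m c ln(T_tr/T_i) = 9.48 × 2.12 × ln(273.1/258) = 1.143 J/K.
Phase change: ΔS₂ = +mL/T_tr = 9.48 × 332 / 273.1 = 11.52 J/K.
ΔS_total = (1.143) + (11.52) = 12.7 J/K.

ΔS = 12.7 J/K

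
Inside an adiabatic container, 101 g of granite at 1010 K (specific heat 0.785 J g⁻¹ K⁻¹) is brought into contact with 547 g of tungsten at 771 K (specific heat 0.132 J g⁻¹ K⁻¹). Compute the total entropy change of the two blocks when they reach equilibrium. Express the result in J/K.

ΔS_total = 1.37 J/K

Energy balance: T_f = (m₁c₁T₁ + m₂c₂T₂)/(m₁c₁ + m₂c₂) = 896.09 K.
ΔS₁ = m₁c₁ ln(T_f/T₁) = 79.285 × ln(896.09/1010) = -9.488 J/K.
ΔS₂ = m₂c₂ ln(T_f/T₂) = 72.204 × ln(896.09/771) = 10.86 J/K.
ΔS_total = -9.488 + 10.86 = 1.37 J/K.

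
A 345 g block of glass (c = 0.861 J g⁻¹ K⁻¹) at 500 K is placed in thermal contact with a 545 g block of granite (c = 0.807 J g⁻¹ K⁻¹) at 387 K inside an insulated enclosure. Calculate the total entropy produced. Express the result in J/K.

ΔS_total = 5.9 J/K

Energy balance: T_f = (m₁c₁T₁ + m₂c₂T₂)/(m₁c₁ + m₂c₂) = 432.55 K.
ΔS₁ = m₁c₁ ln(T_f/T₁) = 297.045 × ln(432.55/500) = -43.04 J/K.
ΔS₂ = m₂c₂ ln(T_f/T₂) = 439.815 × ln(432.55/387) = 48.94 J/K.
ΔS_total = -43.04 + 48.94 = 5.9 J/K.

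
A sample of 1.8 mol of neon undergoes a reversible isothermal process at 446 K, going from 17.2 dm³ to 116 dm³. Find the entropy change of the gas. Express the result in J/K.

ΔS_gas = 28.6 J/K

For an isothermal ideal gas ΔS_gas = nR ln(V₂/V₁) = 1.8 × 8.314 × ln(116/17.2) = 28.6 J/K.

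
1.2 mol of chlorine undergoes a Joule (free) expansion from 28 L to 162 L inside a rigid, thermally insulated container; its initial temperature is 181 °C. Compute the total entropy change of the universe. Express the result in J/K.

ΔS_universe = 17.5 J/K

For an ideal gas in free expansion Q = 0 and W = 0, so T is unchanged.
Entropy is a state function; using a reversible isothermal path, ΔS_gas = nR ln(V₂/V₁) = 1.2 × 8.314 × ln(162/28) = 17.5 J/K.
The insulated surroundings exchange no heat, so ΔS_surr = 0 and ΔS_universe = ΔS_gas.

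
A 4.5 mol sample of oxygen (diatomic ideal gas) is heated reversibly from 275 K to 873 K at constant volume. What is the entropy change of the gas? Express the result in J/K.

ΔS = 108 J/K

At constant volume, ΔS = nC_V ln(T₂/T₁) with C_V = 5R/2 = 20.79 J mol⁻¹ K⁻¹.
ΔS = 4.5 × 20.79 × ln(873/275) = 108 J/K.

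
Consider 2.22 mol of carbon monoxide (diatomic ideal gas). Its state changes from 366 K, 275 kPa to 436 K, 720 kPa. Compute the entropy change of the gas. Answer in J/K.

ΔS = nC_p ln(T₂/T₁) − nR ln(P₂/P₁), with C_p = 7R/2 = 29.1 J mol⁻¹ K⁻¹ for a diatomic ideal gas.
ΔS = 2.22 × [29.1 × ln(436/366) − 8.314 × ln(720/275)] = -6.46 J/K.

ΔS = -6.46 J/K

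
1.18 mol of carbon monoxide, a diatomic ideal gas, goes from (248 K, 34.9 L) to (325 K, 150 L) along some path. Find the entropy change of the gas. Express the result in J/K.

ΔS = 20.9 J/K

Entropy is a state function: ΔS = nC_V ln(T₂/T₁) + nR ln(V₂/V₁), with C_V = 5R/2 = 20.79 J mol⁻¹ K⁻¹ for a diatomic ideal gas.
ΔS = 1.18 × [20.79 × ln(325/248) + 8.314 × ln(150/34.9)] = 20.9 J/K.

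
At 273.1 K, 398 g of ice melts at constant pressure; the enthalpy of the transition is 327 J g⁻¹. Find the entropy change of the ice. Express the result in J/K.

ΔS = 477 J/K

Heat absorbed by the substance: Q = mL = 398 × 327 = 130146 J.
At constant T, ΔS = Q_rev/T = 130146 / 273.1 = 477 J/K.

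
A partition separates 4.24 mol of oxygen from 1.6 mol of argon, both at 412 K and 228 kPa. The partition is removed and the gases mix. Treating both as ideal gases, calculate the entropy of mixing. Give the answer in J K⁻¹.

ΔS_mix = 28.5 J/K

Mole fractions: x_A = 4.24/5.84 = 0.726, x_B = 0.274.
ΔS_mix = −R(n_A ln x_A + n_B ln x_B) = −8.314 × (4.24 ln 0.726 + 1.6 ln 0.274) = 28.5 J/K.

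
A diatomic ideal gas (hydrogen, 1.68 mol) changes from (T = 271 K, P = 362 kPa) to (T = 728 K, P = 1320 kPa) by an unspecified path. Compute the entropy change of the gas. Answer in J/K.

ΔS = 30.2 J/K

ΔS = nC_p ln(T₂/T₁) − nR ln(P₂/P₁), with C_p = 7R/2 = 29.1 J mol⁻¹ K⁻¹ for a diatomic ideal gas.
ΔS = 1.68 × [29.1 × ln(728/271) − 8.314 × ln(1320/362)] = 30.2 J/K.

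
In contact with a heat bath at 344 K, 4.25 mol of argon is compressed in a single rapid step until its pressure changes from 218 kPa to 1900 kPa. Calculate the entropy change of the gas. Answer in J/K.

Entropy is a state function, so ΔS_gas depends only on the end states.
For an isothermal ideal gas ΔS_gas = nR ln(P₁/P₂) = 4.25 × 8.314 × ln(218/1900) = -76.5 J/K.

ΔS_gas = -76.5 J/K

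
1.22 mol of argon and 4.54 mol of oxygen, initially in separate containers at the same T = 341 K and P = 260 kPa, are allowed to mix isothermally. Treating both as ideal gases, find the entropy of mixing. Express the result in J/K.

ΔS_mix = 24.7 J/K

Mole fractions: x_A = 1.22/5.76 = 0.212, x_B = 0.788.
ΔS_mix = −R(n_A ln x_A + n_B ln x_B) = −8.314 × (1.22 ln 0.212 + 4.54 ln 0.788) = 24.7 J/K.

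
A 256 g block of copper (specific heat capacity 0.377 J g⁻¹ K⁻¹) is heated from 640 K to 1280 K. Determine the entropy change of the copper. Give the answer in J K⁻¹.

ΔS = ∫dQ_rev/T = m c ln(T₂/T₁) = 256 × 0.377 × ln(1280/640) = 66.9 J/K.

ΔS = 66.9 J/K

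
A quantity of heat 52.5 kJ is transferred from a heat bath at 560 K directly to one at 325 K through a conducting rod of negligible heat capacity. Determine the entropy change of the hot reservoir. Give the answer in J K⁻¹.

ΔS_hot = -93.8 J/K

The hot reservoir loses heat Q, so ΔS_hot = −Q/T_H = −52500/560 = -93.8 J/K.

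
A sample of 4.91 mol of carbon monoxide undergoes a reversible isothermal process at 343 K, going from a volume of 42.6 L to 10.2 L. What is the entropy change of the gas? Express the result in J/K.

For an isothermal ideal gas ΔS_gas = nR ln(V₂/V₁) = 4.91 × 8.314 × ln(10.2/42.6) = -58.4 J/K.

ΔS_gas = -58.4 J/K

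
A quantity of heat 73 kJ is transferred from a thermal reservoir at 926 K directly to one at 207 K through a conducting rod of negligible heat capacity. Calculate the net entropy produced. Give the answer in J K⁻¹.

ΔS_hot = −Q/T_H = −73000/926 = -78.83 J/K and ΔS_cold = +Q/T_C = 73000/207 = 352.7 J/K.
ΔS_total = -78.83 + 352.7 = 274 J/K, positive as the second law requires.

ΔS_total = 274 J/K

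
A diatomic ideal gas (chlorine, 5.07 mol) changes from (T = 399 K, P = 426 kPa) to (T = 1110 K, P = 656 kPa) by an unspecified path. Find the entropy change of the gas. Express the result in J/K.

ΔS = nC_p ln(T₂/T₁) − nR ln(P₂/P₁), with C_p = 7R/2 = 29.1 J mol⁻¹ K⁻¹ for a diatomic ideal gas.
ΔS = 5.07 × [29.1 × ln(1110/399) − 8.314 × ln(656/426)] = 133 J/K.

ΔS = 133 J/K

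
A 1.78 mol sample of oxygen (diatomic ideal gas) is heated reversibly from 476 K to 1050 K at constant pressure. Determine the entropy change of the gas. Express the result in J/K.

At constant pressure, ΔS = nC_p ln(T₂/T₁) with C_p = 7R/2 = 29.1 J mol⁻¹ K⁻¹.
ΔS = 1.78 × 29.1 × ln(1050/476) = 41 J/K.

ΔS = 41 J/K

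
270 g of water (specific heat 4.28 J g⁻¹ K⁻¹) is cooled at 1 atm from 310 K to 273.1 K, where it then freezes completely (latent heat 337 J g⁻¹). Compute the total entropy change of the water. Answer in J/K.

ΔS = -480 J/K

Cooling step: ΔS₁ = m c ln(T_tr/T_i) = 270 × 4.28 × ln(273.1/310) = -146.5 J/K.
Phase change: ΔS₂ = −mL/T_tr = −270 × 337 / 273.1 = -333.2 J/K.
ΔS_total = (-146.5) + (-333.2) = -480 J/K.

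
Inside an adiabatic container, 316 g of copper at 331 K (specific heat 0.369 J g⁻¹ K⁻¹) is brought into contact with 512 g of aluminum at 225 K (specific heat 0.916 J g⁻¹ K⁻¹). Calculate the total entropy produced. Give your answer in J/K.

Energy balance: T_f = (m₁c₁T₁ + m₂c₂T₂)/(m₁c₁ + m₂c₂) = 246.11 K.
ΔS₁ = m₁c₁ ln(T_f/T₁) = 116.604 × ln(246.11/331) = -34.556 J/K.
ΔS₂ = m₂c₂ ln(T_f/T₂) = 468.992 × ln(246.11/225) = 42.052 J/K.
ΔS_total = -34.556 + 42.052 = 7.5 J/K.

ΔS_total = 7.5 J/K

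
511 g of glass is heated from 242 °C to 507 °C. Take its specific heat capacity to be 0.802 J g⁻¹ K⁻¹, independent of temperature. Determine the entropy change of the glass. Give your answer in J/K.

ΔS = 170 J/K

In kelvin: T₁ = 515.15 K, T₂ = 780.15 K. ΔS = ∫dQ_rev/T = m c ln(T₂/T₁) = 511 × 0.802 × ln(780.15/515.15) = 170 J/K.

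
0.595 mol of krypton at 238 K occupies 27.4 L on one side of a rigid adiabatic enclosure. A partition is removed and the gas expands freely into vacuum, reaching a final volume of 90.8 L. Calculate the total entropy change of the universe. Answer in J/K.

ΔS_universe = 5.93 J/K

No heat is exchanged and no work is done, so the ideal-gas temperature stays constant.
Entropy is a state function; using a reversible isothermal path, ΔS_gas = nR ln(V₂/V₁) = 0.595 × 8.314 × ln(90.8/27.4) = 5.93 J/K.
The insulated surroundings exchange no heat, so ΔS_surr = 0 and ΔS_universe = ΔS_gas.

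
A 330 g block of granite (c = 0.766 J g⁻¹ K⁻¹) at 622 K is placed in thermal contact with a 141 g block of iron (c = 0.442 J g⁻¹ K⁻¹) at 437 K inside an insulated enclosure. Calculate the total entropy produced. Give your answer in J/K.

ΔS_total = 2.9 J/K

Energy balance: T_f = (m₁c₁T₁ + m₂c₂T₂)/(m₁c₁ + m₂c₂) = 585.41 K.
ΔS₁ = m₁c₁ ln(T_f/T₁) = 252.78 × ln(585.41/622) = -15.325 J/K.
ΔS₂ = m₂c₂ ln(T_f/T₂) = 62.322 × ln(585.41/437) = 18.222 J/K.
ΔS_total = -15.325 + 18.222 = 2.9 J/K.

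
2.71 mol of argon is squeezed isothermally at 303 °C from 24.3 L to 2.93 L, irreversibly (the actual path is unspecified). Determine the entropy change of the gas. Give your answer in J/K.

Entropy is a state function, so ΔS_gas depends only on the end states.
For an isothermal ideal gas ΔS_gas = nR ln(V₂/V₁) = 2.71 × 8.314 × ln(2.93/24.3) = -47.7 J/K.

ΔS_gas = -47.7 J/K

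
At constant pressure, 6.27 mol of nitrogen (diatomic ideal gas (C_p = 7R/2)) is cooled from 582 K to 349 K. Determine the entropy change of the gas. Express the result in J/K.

ΔS = -93.3 J/K

At constant pressure, ΔS = nC_p ln(T₂/T₁) with C_p = 7R/2 = 29.1 J mol⁻¹ K⁻¹.
ΔS = 6.27 × 29.1 × ln(349/582) = -93.3 J/K.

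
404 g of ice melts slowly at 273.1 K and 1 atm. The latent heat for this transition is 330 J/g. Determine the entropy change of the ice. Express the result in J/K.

Heat absorbed by the substance: Q = mL = 404 × 330 = 133320 J.
At constant T, ΔS = Q_rev/T = 133320 / 273.1 = 488 J/K.

ΔS = 488 J/K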